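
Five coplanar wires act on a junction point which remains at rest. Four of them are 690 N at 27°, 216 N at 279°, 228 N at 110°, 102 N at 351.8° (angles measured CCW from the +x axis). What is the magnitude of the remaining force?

F ≈ 735 N

Sum the known components: ΣF_x = 671.6 N, ΣF_y = 299.6 N.
For equilibrium the remaining force must supply (−ΣF_x, −ΣF_y) = (-671.6, -299.6) N.
Magnitude = √((-671.6)² + (-299.6)²) = 735.4 N; direction = atan2(-299.6, -671.6) = 204.0°.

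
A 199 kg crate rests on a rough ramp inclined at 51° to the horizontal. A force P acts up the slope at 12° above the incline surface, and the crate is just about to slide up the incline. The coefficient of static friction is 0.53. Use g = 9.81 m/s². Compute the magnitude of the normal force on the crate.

On the verge of sliding up the incline, friction equals μN and acts down the slope.
Perpendicular: N + P sin 12° = W cos 51° = 1229 N.
Along incline: P cos 12° = W sin 51° + μN  with W sin 51° = 1517 N.
Solving the pair for P and N: P = 1992 N, N = 814.3 N (and f = μN = 431.6 N).

N ≈ 814 N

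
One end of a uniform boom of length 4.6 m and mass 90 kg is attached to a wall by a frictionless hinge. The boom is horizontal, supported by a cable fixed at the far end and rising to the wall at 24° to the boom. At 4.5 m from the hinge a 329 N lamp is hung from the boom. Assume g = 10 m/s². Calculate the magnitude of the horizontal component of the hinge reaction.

Take torques about the hinge: T sin 24° · 4.6 = 90×10×2.3 + 329×4.5 = 3550.5 N·m.
So T = 3550.5 / (0.4067 × 4.6) = 1897.7 N.
ΣF_x = 0: H_x = T cos 24° = 1733.6 N.

H_x ≈ 1730 N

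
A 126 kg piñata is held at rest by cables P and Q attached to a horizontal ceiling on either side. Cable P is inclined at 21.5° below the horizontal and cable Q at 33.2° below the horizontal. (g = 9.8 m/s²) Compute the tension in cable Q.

Weight W = 126 × 9.8 = 1235 N acts straight down.
Horizontal: T_P cos 21.5° = T_Q cos 33.2°  →  T_P = 0.8993 T_Q.
Vertical: T_P sin 21.5° + T_Q sin 33.2° = 1235.
Substituting the horizontal relation into the vertical equation gives 0.8772 T_Q = 1235, so T_Q = 1408 N.

T_Q ≈ 1410 N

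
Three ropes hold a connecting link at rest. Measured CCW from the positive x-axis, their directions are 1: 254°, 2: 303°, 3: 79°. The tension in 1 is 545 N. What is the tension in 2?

Resolve: ΣF_x = 545 cos 254° + T_2 cos 303° + T_3 cos 79° = 0.
        ΣF_y = 545 sin 254° + T_2 sin 303° + T_3 sin 79° = 0.
The known terms sum to (-150.2, -523.9) N, so 0.5446 T_2 + 0.1908 T_3 = 150.2 and -0.8387 T_2 + 0.9816 T_3 = 523.9.
Solving simultaneously: T_2 = 68.38 N, T_3 = 592.1 N.

T_2 ≈ 68.4 N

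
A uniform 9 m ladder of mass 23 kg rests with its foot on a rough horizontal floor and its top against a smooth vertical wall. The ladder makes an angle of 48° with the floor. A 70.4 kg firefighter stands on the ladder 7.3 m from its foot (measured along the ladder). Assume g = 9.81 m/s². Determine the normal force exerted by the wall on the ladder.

Torques about the foot: N_wall · 9 sin 48° = 23×9.81×4.5 cos 48° + 70.4×9.81×7.3 cos 48° → N_wall = 605.96 N.

N_wall ≈ 606 N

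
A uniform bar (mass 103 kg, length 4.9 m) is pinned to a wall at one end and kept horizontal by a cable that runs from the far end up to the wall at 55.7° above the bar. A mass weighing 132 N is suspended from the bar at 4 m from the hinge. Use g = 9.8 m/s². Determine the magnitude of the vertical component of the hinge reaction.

Take torques about the hinge: T sin 55.7° · 4.9 = 103×9.8×2.45 + 132×4 = 3001 N·m.
So T = 3001 / (0.8261 × 4.9) = 741.38 N.
ΣF_y = 0: H_y = (103×9.8 + 132) − T sin 55.7° = 1141.4 − 612.46 = 528.94 N.

|H_y| ≈ 529 N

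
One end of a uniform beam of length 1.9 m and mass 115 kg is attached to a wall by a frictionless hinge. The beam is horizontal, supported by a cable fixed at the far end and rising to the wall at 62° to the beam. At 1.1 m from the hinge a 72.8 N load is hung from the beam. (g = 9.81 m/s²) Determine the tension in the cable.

Take torques about the hinge: T sin 62° · 1.9 = 115×9.81×0.95 + 72.8×1.1 = 1151.8 N·m.
So T = 1151.8 / (0.8829 × 1.9) = 686.59 N.

T ≈ 687 N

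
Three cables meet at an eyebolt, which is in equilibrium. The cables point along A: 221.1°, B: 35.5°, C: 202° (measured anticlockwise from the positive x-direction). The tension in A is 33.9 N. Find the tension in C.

Resolve: ΣF_x = 33.9 cos 221.1° + T_B cos 35.5° + T_C cos 202° = 0.
        ΣF_y = 33.9 sin 221.1° + T_B sin 35.5° + T_C sin 202° = 0.
The known terms sum to (-25.55, -22.29) N, so 0.8141 T_B − 0.9272 T_C = 25.55 and 0.5807 T_B − 0.3746 T_C = 22.29.
Solving simultaneously: T_B = 47.52 N, T_C = 14.17 N.

T_C ≈ 14.2 N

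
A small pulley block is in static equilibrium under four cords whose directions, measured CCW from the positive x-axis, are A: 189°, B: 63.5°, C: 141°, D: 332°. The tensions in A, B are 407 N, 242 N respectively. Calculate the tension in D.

T_D ≈ 347 N

Resolve: ΣF_x = 407 cos 189° + 242 cos 63.5° + T_C cos 141° + T_D cos 332° = 0.
        ΣF_y = 407 sin 189° + 242 sin 63.5° + T_C sin 141° + T_D sin 332° = 0.
The known terms sum to (-294, 152.9) N, so -0.7771 T_C + 0.8829 T_D = 294 and 0.6293 T_C − 0.4695 T_D = -152.9.
Solving simultaneously: T_C = 15.84 N, T_D = 346.9 N.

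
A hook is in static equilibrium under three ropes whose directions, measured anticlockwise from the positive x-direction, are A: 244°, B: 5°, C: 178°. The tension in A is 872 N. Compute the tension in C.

T_C ≈ 6130 N

Resolve: ΣF_x = 872 cos 244° + T_B cos 5° + T_C cos 178° = 0.
        ΣF_y = 872 sin 244° + T_B sin 5° + T_C sin 178° = 0.
The known terms sum to (-382.3, -783.7) N, so 0.9962 T_B − 0.9994 T_C = 382.3 and 0.0872 T_B + 0.0349 T_C = 783.7.
Solving simultaneously: T_B = 6537 N, T_C = 6133 N.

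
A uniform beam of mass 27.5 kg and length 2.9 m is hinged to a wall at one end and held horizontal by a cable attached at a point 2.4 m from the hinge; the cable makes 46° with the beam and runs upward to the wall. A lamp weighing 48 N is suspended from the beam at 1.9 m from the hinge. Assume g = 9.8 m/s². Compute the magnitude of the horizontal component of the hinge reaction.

H_x ≈ 194 N

Take torques about the hinge: T sin 46° · 2.4 = 27.5×9.8×1.45 + 48×1.9 = 481.97 N·m.
So T = 481.97 / (0.7193 × 2.4) = 279.18 N.
ΣF_x = 0: H_x = T cos 46° = 193.93 N.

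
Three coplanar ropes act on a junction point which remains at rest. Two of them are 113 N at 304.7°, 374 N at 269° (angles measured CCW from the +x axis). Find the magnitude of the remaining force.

F ≈ 470 N

Sum the known components: ΣF_x = 57.8 N, ΣF_y = -466.8 N.
For equilibrium the remaining force must supply (−ΣF_x, −ΣF_y) = (-57.8, 466.8) N.
Magnitude = √((-57.8)² + (466.8)²) = 470.4 N; direction = atan2(466.8, -57.8) = 97.1°.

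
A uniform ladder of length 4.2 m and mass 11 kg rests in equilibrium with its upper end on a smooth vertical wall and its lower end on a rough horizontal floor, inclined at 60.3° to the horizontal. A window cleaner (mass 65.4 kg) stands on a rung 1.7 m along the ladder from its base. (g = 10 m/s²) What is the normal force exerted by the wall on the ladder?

Torques about the foot: N_wall · 4.2 sin 60.3° = 11×10×2.1 cos 60.3° + 65.4×10×1.7 cos 60.3° → N_wall = 182.36 N.

N_wall ≈ 182 N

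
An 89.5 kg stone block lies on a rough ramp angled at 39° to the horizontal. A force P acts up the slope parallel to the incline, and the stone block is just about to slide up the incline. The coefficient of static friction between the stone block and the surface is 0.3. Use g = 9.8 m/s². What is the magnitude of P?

On the verge of sliding up the incline, friction equals μN and acts down the slope.
Perpendicular: N + P sin 0° = W cos 39° = 681.6 N.
Along incline: P cos 0° = W sin 39° + μN  with W sin 39° = 552 N.
Solving the pair for P and N: P = 756.5 N, N = 681.6 N (and f = μN = 204.5 N).

P ≈ 756 N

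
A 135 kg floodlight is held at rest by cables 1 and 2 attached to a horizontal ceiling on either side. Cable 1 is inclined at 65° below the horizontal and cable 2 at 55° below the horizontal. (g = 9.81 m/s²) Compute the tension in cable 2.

Weight W = 135 × 9.81 = 1324 N acts straight down.
Horizontal: T_1 cos 65° = T_2 cos 55°  →  T_1 = 1.357 T_2.
Vertical: T_1 sin 65° + T_2 sin 55° = 1324.
Substituting the horizontal relation into the vertical equation gives 2.049 T_2 = 1324, so T_2 = 646.3 N.

T_2 ≈ 646 N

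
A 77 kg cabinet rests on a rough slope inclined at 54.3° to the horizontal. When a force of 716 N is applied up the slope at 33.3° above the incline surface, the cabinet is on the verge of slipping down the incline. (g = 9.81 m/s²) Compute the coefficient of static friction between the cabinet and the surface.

μ ≈ 0.314

On the verge of sliding down the incline, friction is at its maximum μN and acts up the slope.
Perpendicular to incline: N = W cos 54.3° − P sin 33.3° = 440.8 − 393.1 = 47.69 N.
Along incline: P cos 33.3° + μN = W sin 54.3° → μ = (W sin 54.3° − P cos 33.3°) / N = 0.3142.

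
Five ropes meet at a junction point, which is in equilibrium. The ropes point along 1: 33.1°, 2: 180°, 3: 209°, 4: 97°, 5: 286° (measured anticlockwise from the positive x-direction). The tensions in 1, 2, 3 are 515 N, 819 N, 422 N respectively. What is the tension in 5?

Resolve: ΣF_x = 515 cos 33.1° + 819 cos 180° + 422 cos 209° + T_4 cos 97° + T_5 cos 286° = 0.
        ΣF_y = 515 sin 33.1° + 819 sin 180° + 422 sin 209° + T_4 sin 97° + T_5 sin 286° = 0.
The known terms sum to (-756.7, 76.65) N, so -0.1219 T_4 + 0.2756 T_5 = 756.7 and 0.9925 T_4 − 0.9613 T_5 = -76.65.
Solving simultaneously: T_4 = 4515 N, T_5 = 4741 N.

T_5 ≈ 4740 N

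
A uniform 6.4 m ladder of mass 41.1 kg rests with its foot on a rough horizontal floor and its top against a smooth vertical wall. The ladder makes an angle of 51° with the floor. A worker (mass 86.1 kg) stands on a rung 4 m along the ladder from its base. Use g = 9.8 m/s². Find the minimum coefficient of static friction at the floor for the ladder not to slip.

ΣF_y = 0: N_floor = 41.1×9.8 + 86.1×9.8 = 1246.6 N.
Torques about the foot: N_wall · 6.4 sin 51° = 41.1×9.8×3.2 cos 51° + 86.1×9.8×4 cos 51° → N_wall = 590.13 N.
ΣF_x = 0: f_floor = N_wall = 590.13 N.
μ_min = f_floor / N_floor = 590.13 / 1246.6 = 0.4734.

μ_min ≈ 0.473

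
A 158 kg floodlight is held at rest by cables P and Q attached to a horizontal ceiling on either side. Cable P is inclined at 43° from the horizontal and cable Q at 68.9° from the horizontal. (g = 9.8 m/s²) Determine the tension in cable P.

T_P ≈ 601 N

Weight W = 158 × 9.8 = 1548 N acts straight down.
Horizontal: T_P cos 43° = T_Q cos 68.9°  →  T_Q = 2.032 T_P.
Vertical: T_P sin 43° + T_Q sin 68.9° = 1548.
Substituting the horizontal relation into the vertical equation gives 2.577 T_P = 1548, so T_P = 600.8 N.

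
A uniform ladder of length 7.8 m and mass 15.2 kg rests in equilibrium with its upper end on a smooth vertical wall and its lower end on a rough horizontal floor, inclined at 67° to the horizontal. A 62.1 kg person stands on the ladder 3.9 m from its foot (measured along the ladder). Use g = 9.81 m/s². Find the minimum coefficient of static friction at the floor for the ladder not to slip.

ΣF_y = 0: N_floor = 15.2×9.81 + 62.1×9.81 = 758.31 N.
Torques about the foot: N_wall · 7.8 sin 67° = 15.2×9.81×3.9 cos 67° + 62.1×9.81×3.9 cos 67° → N_wall = 160.94 N.
ΣF_x = 0: f_floor = N_wall = 160.94 N.
μ_min = f_floor / N_floor = 160.94 / 758.31 = 0.2122.

μ_min ≈ 0.212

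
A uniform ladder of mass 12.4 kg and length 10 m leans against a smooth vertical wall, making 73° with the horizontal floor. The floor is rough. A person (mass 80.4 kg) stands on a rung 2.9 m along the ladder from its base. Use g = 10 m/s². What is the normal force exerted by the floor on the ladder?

ΣF_y = 0: N_floor = 12.4×10 + 80.4×10 = 928 N.

N_floor ≈ 928 N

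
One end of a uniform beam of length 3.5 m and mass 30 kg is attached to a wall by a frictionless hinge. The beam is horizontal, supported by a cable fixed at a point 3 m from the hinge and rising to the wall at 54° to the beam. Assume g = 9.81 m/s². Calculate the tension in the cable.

Take torques about the hinge: T sin 54° · 3 = 30×9.81×1.75 = 515.02 N·m.
So T = 515.02 / (0.8090 × 3) = 212.2 N.

T ≈ 212 N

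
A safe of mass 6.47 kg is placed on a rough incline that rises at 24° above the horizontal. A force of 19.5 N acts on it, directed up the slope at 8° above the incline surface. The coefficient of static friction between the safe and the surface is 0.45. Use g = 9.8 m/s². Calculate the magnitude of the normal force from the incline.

Axes along / perpendicular to the incline. W sin 24° = 25.79 N down-slope; W cos 24° = 57.92 N into the surface.
Perpendicular: N = W cos 24° − P sin 8° = 57.92 − 2.714 = 55.21 N.
Along incline: P cos 8° + f = W sin 24° (friction acts up-slope) → f = 25.79 − 19.31 = 6.479 N.
|f| = 6.479 N ≤ μN = 24.84 N, so the safe is indeed static.

N ≈ 55.2 N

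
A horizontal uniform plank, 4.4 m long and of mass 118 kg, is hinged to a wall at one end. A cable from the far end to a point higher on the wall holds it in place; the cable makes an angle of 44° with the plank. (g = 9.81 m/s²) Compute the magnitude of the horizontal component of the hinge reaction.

Take torques about the hinge: T sin 44° · 4.4 = 118×9.81×2.2 = 2546.7 N·m.
So T = 2546.7 / (0.6947 × 4.4) = 833.2 N.
ΣF_x = 0: H_x = T cos 44° = 599.35 N.

H_x ≈ 599 N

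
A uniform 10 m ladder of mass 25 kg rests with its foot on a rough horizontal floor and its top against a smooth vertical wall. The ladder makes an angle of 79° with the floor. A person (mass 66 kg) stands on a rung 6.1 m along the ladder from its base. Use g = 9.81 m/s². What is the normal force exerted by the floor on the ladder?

ΣF_y = 0: N_floor = 25×9.81 + 66×9.81 = 892.71 N.

N_floor ≈ 893 N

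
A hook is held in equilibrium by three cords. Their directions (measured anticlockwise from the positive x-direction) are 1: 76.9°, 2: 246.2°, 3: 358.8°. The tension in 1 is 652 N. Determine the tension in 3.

Resolve: ΣF_x = 652 cos 76.9° + T_2 cos 246.2° + T_3 cos 358.8° = 0.
        ΣF_y = 652 sin 76.9° + T_2 sin 246.2° + T_3 sin 358.8° = 0.
The known terms sum to (147.8, 635) N, so -0.4035 T_2 + 0.9998 T_3 = -147.8 and -0.9150 T_2 − 0.0209 T_3 = -635.
Solving simultaneously: T_2 = 691.1 N, T_3 = 131.1 N.

T_3 ≈ 131 N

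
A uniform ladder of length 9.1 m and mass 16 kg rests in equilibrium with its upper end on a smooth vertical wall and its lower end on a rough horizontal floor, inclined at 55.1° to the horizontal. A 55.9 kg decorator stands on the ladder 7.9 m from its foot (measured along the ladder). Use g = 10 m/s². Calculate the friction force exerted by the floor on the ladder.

Torques about the foot: N_wall · 9.1 sin 55.1° = 16×10×4.55 cos 55.1° + 55.9×10×7.9 cos 55.1° → N_wall = 394.35 N.
ΣF_x = 0: f_floor = N_wall = 394.35 N.

f ≈ 394 N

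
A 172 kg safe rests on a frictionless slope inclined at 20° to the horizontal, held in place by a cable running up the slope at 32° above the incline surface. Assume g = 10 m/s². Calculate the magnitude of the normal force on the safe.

Take axes along and perpendicular to the incline. Weight components: W sin 20° = 588.3 N down-slope, W cos 20° = 1616 N into the surface.
Along incline: T cos 32° = W sin 20° → T = 693.7 N.
Perpendicular: N = W cos 20° − T sin 32° = 1249 N.

N ≈ 1250 N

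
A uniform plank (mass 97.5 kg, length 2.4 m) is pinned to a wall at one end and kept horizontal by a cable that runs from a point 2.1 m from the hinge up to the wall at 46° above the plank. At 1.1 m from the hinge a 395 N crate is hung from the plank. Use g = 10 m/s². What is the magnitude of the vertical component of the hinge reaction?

Take torques about the hinge: T sin 46° · 2.1 = 97.5×10×1.2 + 395×1.1 = 1604.5 N·m.
So T = 1604.5 / (0.7193 × 2.1) = 1062.2 N.
ΣF_y = 0: H_y = (97.5×10 + 395) − T sin 46° = 1370 − 764.05 = 605.95 N.

|H_y| ≈ 606 N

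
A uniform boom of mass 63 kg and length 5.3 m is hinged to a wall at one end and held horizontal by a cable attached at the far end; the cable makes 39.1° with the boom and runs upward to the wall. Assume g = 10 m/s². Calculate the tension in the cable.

T ≈ 499 N

Take torques about the hinge: T sin 39.1° · 5.3 = 63×10×2.65 = 1669.5 N·m.
So T = 1669.5 / (0.6307 × 5.3) = 499.46 N.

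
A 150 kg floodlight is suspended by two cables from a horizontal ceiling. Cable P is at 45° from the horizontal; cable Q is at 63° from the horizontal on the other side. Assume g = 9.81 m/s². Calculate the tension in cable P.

T_P ≈ 702 N

Weight W = 150 × 9.81 = 1472 N acts straight down.
Horizontal: T_P cos 45° = T_Q cos 63°  →  T_Q = 1.558 T_P.
Vertical: T_P sin 45° + T_Q sin 63° = 1472.
Substituting the horizontal relation into the vertical equation gives 2.095 T_P = 1472, so T_P = 702.4 N.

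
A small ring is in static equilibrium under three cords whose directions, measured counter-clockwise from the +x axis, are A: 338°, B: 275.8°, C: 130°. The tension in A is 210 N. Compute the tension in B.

T_B ≈ 175 N

Resolve: ΣF_x = 210 cos 338° + T_B cos 275.8° + T_C cos 130° = 0.
        ΣF_y = 210 sin 338° + T_B sin 275.8° + T_C sin 130° = 0.
The known terms sum to (194.7, -78.67) N, so 0.1011 T_B − 0.6428 T_C = -194.7 and -0.9949 T_B + 0.7660 T_C = 78.67.
Solving simultaneously: T_B = 175.4 N, T_C = 330.5 N.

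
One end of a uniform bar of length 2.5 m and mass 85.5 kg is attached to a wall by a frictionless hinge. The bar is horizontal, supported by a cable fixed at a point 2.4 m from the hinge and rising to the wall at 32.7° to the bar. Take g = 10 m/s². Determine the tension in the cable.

Take torques about the hinge: T sin 32.7° · 2.4 = 85.5×10×1.25 = 1068.8 N·m.
So T = 1068.8 / (0.5402 × 2.4) = 824.29 N.

T ≈ 824 N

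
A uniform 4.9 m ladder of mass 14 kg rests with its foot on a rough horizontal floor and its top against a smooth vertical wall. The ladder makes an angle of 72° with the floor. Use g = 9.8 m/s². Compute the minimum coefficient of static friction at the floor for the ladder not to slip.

ΣF_y = 0: N_floor = 14×9.8 = 137.2 N.
Torques about the foot: N_wall · 4.9 sin 72° = 14×9.8×2.45 cos 72° → N_wall = 22.289 N.
ΣF_x = 0: f_floor = N_wall = 22.289 N.
μ_min = f_floor / N_floor = 22.289 / 137.2 = 0.1625.

μ_min ≈ 0.162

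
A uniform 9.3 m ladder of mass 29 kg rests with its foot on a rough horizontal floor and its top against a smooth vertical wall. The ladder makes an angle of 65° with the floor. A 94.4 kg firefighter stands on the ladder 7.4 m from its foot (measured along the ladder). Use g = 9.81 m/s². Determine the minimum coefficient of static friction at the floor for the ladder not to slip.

ΣF_y = 0: N_floor = 29×9.81 + 94.4×9.81 = 1210.6 N.
Torques about the foot: N_wall · 9.3 sin 65° = 29×9.81×4.65 cos 65° + 94.4×9.81×7.4 cos 65° → N_wall = 409.94 N.
ΣF_x = 0: f_floor = N_wall = 409.94 N.
μ_min = f_floor / N_floor = 409.94 / 1210.6 = 0.3386.

μ_min ≈ 0.339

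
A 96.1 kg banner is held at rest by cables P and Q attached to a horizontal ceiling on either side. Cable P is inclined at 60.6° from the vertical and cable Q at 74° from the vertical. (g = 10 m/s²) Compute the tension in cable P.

Angles from the horizontal: cable P is 90° − 60.6° = 29.4°, cable Q is 90° − 74° = 16°.
Weight W = 96.1 × 10 = 961 N acts straight down.
Horizontal: T_P cos 29.4° = T_Q cos 16°  →  T_Q = 0.9063 T_P.
Vertical: T_P sin 29.4° + T_Q sin 16° = 961.
Substituting the horizontal relation into the vertical equation gives 0.7407 T_P = 961, so T_P = 1297 N.

T_P ≈ 1300 N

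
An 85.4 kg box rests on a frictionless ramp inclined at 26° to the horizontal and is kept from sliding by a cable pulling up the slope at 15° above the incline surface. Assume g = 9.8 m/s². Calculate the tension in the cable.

T ≈ 380 N

Take axes along and perpendicular to the incline. Weight components: W sin 26° = 366.9 N down-slope, W cos 26° = 752.2 N into the surface.
Along incline: T cos 15° = W sin 26° → T = 379.8 N.
Perpendicular: N = W cos 26° − T sin 15° = 653.9 N.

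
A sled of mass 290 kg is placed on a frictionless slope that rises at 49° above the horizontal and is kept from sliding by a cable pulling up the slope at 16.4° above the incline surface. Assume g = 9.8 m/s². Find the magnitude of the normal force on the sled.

N ≈ 1230 N

Take axes along and perpendicular to the incline. Weight components: W sin 49° = 2145 N down-slope, W cos 49° = 1865 N into the surface.
Along incline: T cos 16.4° = W sin 49° → T = 2236 N.
Perpendicular: N = W cos 49° − T sin 16.4° = 1233 N.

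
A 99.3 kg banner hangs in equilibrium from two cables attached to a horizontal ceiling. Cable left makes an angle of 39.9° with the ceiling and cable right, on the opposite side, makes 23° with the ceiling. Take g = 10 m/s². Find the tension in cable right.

T_right ≈ 856 N

Weight W = 99.3 × 10 = 993 N acts straight down.
Horizontal: T_left cos 39.9° = T_right cos 23°  →  T_left = 1.2 T_right.
Vertical: T_left sin 39.9° + T_right sin 23° = 993.
Substituting the horizontal relation into the vertical equation gives 1.16 T_right = 993, so T_right = 855.7 N.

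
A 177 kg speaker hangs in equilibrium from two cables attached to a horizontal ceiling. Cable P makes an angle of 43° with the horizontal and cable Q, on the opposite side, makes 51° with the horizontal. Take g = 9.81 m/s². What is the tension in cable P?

T_P ≈ 1100 N

Weight W = 177 × 9.81 = 1736 N acts straight down.
Horizontal: T_P cos 43° = T_Q cos 51°  →  T_Q = 1.162 T_P.
Vertical: T_P sin 43° + T_Q sin 51° = 1736.
Substituting the horizontal relation into the vertical equation gives 1.585 T_P = 1736, so T_P = 1095 N.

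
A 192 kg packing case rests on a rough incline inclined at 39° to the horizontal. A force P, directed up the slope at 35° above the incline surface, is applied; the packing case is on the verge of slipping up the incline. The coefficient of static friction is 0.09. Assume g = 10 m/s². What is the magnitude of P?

P ≈ 1540 N

On the verge of sliding up the incline, friction equals μN and acts down the slope.
Perpendicular: N + P sin 35° = W cos 39° = 1492 N.
Along incline: P cos 35° = W sin 39° + μN  with W sin 39° = 1208 N.
Solving the pair for P and N: P = 1542 N, N = 607.8 N (and f = μN = 54.7 N).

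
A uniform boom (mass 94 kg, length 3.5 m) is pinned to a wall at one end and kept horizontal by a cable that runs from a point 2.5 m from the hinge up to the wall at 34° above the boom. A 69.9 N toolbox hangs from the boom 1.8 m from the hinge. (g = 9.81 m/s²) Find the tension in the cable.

Take torques about the hinge: T sin 34° · 2.5 = 94×9.81×1.75 + 69.9×1.8 = 1739.6 N·m.
So T = 1739.6 / (0.5592 × 2.5) = 1244.3 N.

T ≈ 1240 N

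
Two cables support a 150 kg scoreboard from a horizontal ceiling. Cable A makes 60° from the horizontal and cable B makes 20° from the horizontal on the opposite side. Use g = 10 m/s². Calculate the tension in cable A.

T_A ≈ 1430 N

Weight W = 150 × 10 = 1500 N acts straight down.
Horizontal: T_A cos 60° = T_B cos 20°  →  T_B = 0.5321 T_A.
Vertical: T_A sin 60° + T_B sin 20° = 1500.
Substituting the horizontal relation into the vertical equation gives 1.048 T_A = 1500, so T_A = 1431 N.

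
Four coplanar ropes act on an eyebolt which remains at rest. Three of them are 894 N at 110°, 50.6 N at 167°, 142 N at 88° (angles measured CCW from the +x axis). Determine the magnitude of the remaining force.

Sum the known components: ΣF_x = -350.1 N, ΣF_y = 993.4 N.
For equilibrium the remaining force must supply (−ΣF_x, −ΣF_y) = (350.1, -993.4) N.
Magnitude = √((350.1)² + (-993.4)²) = 1053 N; direction = atan2(-993.4, 350.1) = 289.4°.

F ≈ 1050 N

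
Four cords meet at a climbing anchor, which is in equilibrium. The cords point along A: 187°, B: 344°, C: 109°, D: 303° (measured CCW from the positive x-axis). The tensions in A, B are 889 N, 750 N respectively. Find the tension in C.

T_C ≈ 1270 N

Resolve: ΣF_x = 889 cos 187° + 750 cos 344° + T_C cos 109° + T_D cos 303° = 0.
        ΣF_y = 889 sin 187° + 750 sin 344° + T_C sin 109° + T_D sin 303° = 0.
The known terms sum to (-161.4, -315.1) N, so -0.3256 T_C + 0.5446 T_D = 161.4 and 0.9455 T_C − 0.8387 T_D = 315.1.
Solving simultaneously: T_C = 1269 N, T_D = 1055 N.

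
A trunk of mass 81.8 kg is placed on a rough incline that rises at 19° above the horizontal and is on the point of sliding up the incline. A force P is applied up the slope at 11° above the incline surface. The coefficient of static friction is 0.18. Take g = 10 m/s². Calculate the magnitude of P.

P ≈ 399 N

On the verge of sliding up the incline, friction equals μN and acts down the slope.
Perpendicular: N + P sin 11° = W cos 19° = 773.4 N.
Along incline: P cos 11° = W sin 19° + μN  with W sin 19° = 266.3 N.
Solving the pair for P and N: P = 399.2 N, N = 697.3 N (and f = μN = 125.5 N).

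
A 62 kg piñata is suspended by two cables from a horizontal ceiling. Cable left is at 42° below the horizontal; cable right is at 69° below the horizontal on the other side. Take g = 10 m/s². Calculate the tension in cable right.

T_right ≈ 494 N

Weight W = 62 × 10 = 620 N acts straight down.
Horizontal: T_left cos 42° = T_right cos 69°  →  T_left = 0.4822 T_right.
Vertical: T_left sin 42° + T_right sin 69° = 620.
Substituting the horizontal relation into the vertical equation gives 1.256 T_right = 620, so T_right = 493.5 N.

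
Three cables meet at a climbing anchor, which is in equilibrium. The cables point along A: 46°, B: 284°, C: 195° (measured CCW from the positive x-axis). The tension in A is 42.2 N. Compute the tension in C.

Resolve: ΣF_x = 42.2 cos 46° + T_B cos 284° + T_C cos 195° = 0.
        ΣF_y = 42.2 sin 46° + T_B sin 284° + T_C sin 195° = 0.
The known terms sum to (29.31, 30.36) N, so 0.2419 T_B − 0.9659 T_C = -29.31 and -0.9703 T_B − 0.2588 T_C = -30.36.
Solving simultaneously: T_B = 21.74 N, T_C = 35.79 N.

T_C ≈ 35.8 N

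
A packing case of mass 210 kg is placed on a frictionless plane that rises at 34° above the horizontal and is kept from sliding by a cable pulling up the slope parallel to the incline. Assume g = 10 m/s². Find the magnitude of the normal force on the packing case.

Take axes along and perpendicular to the incline. Weight components: W sin 34° = 1174 N down-slope, W cos 34° = 1741 N into the surface.
Along incline: T cos 0° = W sin 34° → T = 1174 N.
Perpendicular: N = W cos 34° − T sin 0° = 1741 N.

N ≈ 1740 N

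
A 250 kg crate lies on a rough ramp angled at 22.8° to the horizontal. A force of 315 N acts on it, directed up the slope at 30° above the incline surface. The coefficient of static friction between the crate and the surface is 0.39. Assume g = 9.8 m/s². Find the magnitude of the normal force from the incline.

N ≈ 2100 N

Axes along / perpendicular to the incline. W sin 22.8° = 949.4 N down-slope; W cos 22.8° = 2259 N into the surface.
Perpendicular: N = W cos 22.8° − P sin 30° = 2259 − 157.5 = 2101 N.
Along incline: P cos 30° + f = W sin 22.8° (friction acts up-slope) → f = 949.4 − 272.8 = 676.6 N.
|f| = 676.6 N ≤ μN = 819.4 N, so the crate is indeed static.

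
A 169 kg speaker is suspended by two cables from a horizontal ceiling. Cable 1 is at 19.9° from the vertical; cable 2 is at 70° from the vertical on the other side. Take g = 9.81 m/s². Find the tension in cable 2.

T_2 ≈ 564 N

Angles from the horizontal: cable 1 is 90° − 19.9° = 70.1°, cable 2 is 90° − 70° = 20°.
Weight W = 169 × 9.81 = 1658 N acts straight down.
Horizontal: T_1 cos 70.1° = T_2 cos 20°  →  T_1 = 2.761 T_2.
Vertical: T_1 sin 70.1° + T_2 sin 20° = 1658.
Substituting the horizontal relation into the vertical equation gives 2.938 T_2 = 1658, so T_2 = 564.3 N.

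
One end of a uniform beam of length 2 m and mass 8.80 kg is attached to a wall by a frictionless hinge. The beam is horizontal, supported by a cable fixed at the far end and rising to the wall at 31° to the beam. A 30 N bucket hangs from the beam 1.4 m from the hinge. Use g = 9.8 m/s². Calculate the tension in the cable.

T ≈ 124 N

Take torques about the hinge: T sin 31° · 2 = 8.80×9.8×1 + 30×1.4 = 128.24 N·m.
So T = 128.24 / (0.5150 × 2) = 124.5 N.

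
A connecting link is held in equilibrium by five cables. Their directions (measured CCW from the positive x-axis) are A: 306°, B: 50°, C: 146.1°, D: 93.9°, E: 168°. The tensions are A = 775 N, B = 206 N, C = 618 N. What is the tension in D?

Resolve: ΣF_x = 775 cos 306° + 206 cos 50° + 618 cos 146.1° + T_D cos 93.9° + T_E cos 168° = 0.
        ΣF_y = 775 sin 306° + 206 sin 50° + 618 sin 146.1° + T_D sin 93.9° + T_E sin 168° = 0.
The known terms sum to (75, -124.5) N, so -0.0680 T_D − 0.9781 T_E = -75 and 0.9977 T_D + 0.2079 T_E = 124.5.
Solving simultaneously: T_D = 110.4 N, T_E = 69 N.

T_D ≈ 110 N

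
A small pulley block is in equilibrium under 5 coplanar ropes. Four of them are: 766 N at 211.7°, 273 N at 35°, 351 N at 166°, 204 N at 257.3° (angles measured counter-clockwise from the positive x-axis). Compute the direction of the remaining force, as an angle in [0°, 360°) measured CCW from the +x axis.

Sum the known components: ΣF_x = -813.5 N, ΣF_y = -360 N.
For equilibrium the remaining force must supply (−ΣF_x, −ΣF_y) = (813.5, 360) N.
Magnitude = √((813.5)² + (360)²) = 889.6 N; direction = atan2(360, 813.5) = 23.9°.

θ ≈ 23.9°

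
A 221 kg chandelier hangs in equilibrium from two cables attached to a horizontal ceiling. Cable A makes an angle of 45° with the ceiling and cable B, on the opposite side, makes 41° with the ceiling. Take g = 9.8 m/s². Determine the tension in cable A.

Weight W = 221 × 9.8 = 2166 N acts straight down.
Horizontal: T_A cos 45° = T_B cos 41°  →  T_B = 0.9369 T_A.
Vertical: T_A sin 45° + T_B sin 41° = 2166.
Substituting the horizontal relation into the vertical equation gives 1.322 T_A = 2166, so T_A = 1639 N.

T_A ≈ 1640 N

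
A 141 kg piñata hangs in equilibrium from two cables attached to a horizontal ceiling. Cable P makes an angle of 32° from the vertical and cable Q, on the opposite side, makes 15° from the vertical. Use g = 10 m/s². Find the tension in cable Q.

T_Q ≈ 1020 N

Angles from the horizontal: cable P is 90° − 32° = 58°, cable Q is 90° − 15° = 75°.
Weight W = 141 × 10 = 1410 N acts straight down.
Horizontal: T_P cos 58° = T_Q cos 75°  →  T_P = 0.4884 T_Q.
Vertical: T_P sin 58° + T_Q sin 75° = 1410.
Substituting the horizontal relation into the vertical equation gives 1.38 T_Q = 1410, so T_Q = 1022 N.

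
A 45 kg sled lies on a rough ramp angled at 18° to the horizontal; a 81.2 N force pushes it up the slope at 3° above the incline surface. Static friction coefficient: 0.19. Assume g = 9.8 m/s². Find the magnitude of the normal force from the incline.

Axes along / perpendicular to the incline. W sin 18° = 136.3 N down-slope; W cos 18° = 419.4 N into the surface.
Perpendicular: N = W cos 18° − P sin 3° = 419.4 − 4.25 = 415.2 N.
Along incline: P cos 3° + f = W sin 18° (friction acts up-slope) → f = 136.3 − 81.09 = 55.19 N.
|f| = 55.19 N ≤ μN = 78.88 N, so the sled is indeed static.

N ≈ 415 N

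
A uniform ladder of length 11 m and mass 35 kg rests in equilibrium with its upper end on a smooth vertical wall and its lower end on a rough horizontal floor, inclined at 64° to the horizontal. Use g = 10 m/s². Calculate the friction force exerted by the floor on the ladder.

f ≈ 85.4 N

Torques about the foot: N_wall · 11 sin 64° = 35×10×5.5 cos 64° → N_wall = 85.353 N.
ΣF_x = 0: f_floor = N_wall = 85.353 N.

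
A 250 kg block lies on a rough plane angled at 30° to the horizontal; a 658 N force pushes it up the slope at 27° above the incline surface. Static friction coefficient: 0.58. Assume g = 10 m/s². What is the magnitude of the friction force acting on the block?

Axes along / perpendicular to the incline. W sin 30° = 1250 N down-slope; W cos 30° = 2165 N into the surface.
Perpendicular: N = W cos 30° − P sin 27° = 2165 − 298.7 = 1866 N.
Along incline: P cos 27° + f = W sin 30° (friction acts up-slope) → f = 1250 − 586.3 = 663.7 N.
|f| = 663.7 N ≤ μN = 1082 N, so the block is indeed static.

f ≈ 664 N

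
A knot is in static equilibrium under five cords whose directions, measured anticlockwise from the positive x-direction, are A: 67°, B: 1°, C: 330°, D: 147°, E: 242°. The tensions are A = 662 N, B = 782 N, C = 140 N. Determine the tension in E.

Resolve: ΣF_x = 662 cos 67° + 782 cos 1° + 140 cos 330° + T_D cos 147° + T_E cos 242° = 0.
        ΣF_y = 662 sin 67° + 782 sin 1° + 140 sin 330° + T_D sin 147° + T_E sin 242° = 0.
The known terms sum to (1162, 553) N, so -0.8387 T_D − 0.4695 T_E = -1162 and 0.5446 T_D − 0.8829 T_E = -553.
Solving simultaneously: T_D = 769.1 N, T_E = 1101 N.

T_E ≈ 1100 N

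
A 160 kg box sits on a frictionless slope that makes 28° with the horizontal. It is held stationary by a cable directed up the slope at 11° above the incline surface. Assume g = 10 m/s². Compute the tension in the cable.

Take axes along and perpendicular to the incline. Weight components: W sin 28° = 751.2 N down-slope, W cos 28° = 1413 N into the surface.
Along incline: T cos 11° = W sin 28° → T = 765.2 N.
Perpendicular: N = W cos 28° − T sin 11° = 1267 N.

T ≈ 765 N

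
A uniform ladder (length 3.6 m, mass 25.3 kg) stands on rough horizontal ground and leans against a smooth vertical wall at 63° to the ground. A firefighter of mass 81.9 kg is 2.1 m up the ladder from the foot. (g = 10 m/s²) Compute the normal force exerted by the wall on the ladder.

N_wall ≈ 308 N

Torques about the foot: N_wall · 3.6 sin 63° = 25.3×10×1.8 cos 63° + 81.9×10×2.1 cos 63° → N_wall = 307.88 N.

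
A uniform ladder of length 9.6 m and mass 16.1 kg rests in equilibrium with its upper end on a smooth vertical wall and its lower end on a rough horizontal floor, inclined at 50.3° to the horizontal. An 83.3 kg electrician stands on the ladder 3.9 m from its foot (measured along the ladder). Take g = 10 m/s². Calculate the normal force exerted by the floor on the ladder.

ΣF_y = 0: N_floor = 16.1×10 + 83.3×10 = 994 N.

N_floor ≈ 994 N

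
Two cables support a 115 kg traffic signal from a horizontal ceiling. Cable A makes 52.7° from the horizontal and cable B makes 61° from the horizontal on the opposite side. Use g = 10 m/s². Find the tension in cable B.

T_B ≈ 761 N

Weight W = 115 × 10 = 1150 N acts straight down.
Horizontal: T_A cos 52.7° = T_B cos 61°  →  T_A = 0.8 T_B.
Vertical: T_A sin 52.7° + T_B sin 61° = 1150.
Substituting the horizontal relation into the vertical equation gives 1.511 T_B = 1150, so T_B = 761.1 N.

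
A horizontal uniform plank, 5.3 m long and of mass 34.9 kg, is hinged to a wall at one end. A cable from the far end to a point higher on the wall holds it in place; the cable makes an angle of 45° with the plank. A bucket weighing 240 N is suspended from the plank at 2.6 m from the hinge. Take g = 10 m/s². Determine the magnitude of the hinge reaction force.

|H| ≈ 416 N

Take torques about the hinge: T sin 45° · 5.3 = 34.9×10×2.65 + 240×2.6 = 1548.8 N·m.
So T = 1548.8 / (0.7071 × 5.3) = 413.28 N.
ΣF_x = 0: H_x = T cos 45° = 292.24 N.
ΣF_y = 0: H_y = (34.9×10 + 240) − T sin 45° = 589 − 292.24 = 296.76 N.
|H| = √(H_x² + H_y²) = √((292.24)² + (296.76)²) = 416.5 N.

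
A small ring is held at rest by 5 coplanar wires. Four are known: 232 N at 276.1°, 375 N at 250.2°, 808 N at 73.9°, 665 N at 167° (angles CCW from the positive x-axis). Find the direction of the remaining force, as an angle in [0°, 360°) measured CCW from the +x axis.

θ ≈ 327°

Sum the known components: ΣF_x = -526.3 N, ΣF_y = 342.4 N.
For equilibrium the remaining force must supply (−ΣF_x, −ΣF_y) = (526.3, -342.4) N.
Magnitude = √((526.3)² + (-342.4)²) = 627.8 N; direction = atan2(-342.4, 526.3) = 327.0°.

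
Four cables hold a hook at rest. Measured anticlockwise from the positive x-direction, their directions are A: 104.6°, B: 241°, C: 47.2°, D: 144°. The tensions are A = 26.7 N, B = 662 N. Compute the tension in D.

T_D ≈ 136 N

Resolve: ΣF_x = 26.7 cos 104.6° + 662 cos 241° + T_C cos 47.2° + T_D cos 144° = 0.
        ΣF_y = 26.7 sin 104.6° + 662 sin 241° + T_C sin 47.2° + T_D sin 144° = 0.
The known terms sum to (-327.7, -553.2) N, so 0.6794 T_C − 0.8090 T_D = 327.7 and 0.7337 T_C + 0.5878 T_D = 553.2.
Solving simultaneously: T_C = 644.7 N, T_D = 136.4 N.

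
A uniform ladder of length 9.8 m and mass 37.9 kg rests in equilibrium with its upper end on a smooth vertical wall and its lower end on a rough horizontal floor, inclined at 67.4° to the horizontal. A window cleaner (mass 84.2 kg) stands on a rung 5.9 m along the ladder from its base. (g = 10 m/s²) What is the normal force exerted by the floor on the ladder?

N_floor ≈ 1220 N

ΣF_y = 0: N_floor = 37.9×10 + 84.2×10 = 1221 N.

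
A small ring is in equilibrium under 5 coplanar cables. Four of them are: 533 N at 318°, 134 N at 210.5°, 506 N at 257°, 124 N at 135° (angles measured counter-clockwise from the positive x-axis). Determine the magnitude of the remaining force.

Sum the known components: ΣF_x = 79.13 N, ΣF_y = -830 N.
For equilibrium the remaining force must supply (−ΣF_x, −ΣF_y) = (-79.13, 830) N.
Magnitude = √((-79.13)² + (830)²) = 833.8 N; direction = atan2(830, -79.13) = 95.4°.

F ≈ 834 N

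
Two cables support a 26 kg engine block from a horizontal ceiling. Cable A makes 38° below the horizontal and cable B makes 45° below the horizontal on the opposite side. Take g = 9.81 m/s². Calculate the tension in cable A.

Weight W = 26 × 9.81 = 255.1 N acts straight down.
Horizontal: T_A cos 38° = T_B cos 45°  →  T_B = 1.114 T_A.
Vertical: T_A sin 38° + T_B sin 45° = 255.1.
Substituting the horizontal relation into the vertical equation gives 1.404 T_A = 255.1, so T_A = 181.7 N.

T_A ≈ 182 N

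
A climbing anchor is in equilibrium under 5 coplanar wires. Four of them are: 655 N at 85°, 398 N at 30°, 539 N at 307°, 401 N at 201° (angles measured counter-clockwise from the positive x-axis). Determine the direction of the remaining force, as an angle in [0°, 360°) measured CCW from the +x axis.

Sum the known components: ΣF_x = 351.8 N, ΣF_y = 277.3 N.
For equilibrium the remaining force must supply (−ΣF_x, −ΣF_y) = (-351.8, -277.3) N.
Magnitude = √((-351.8)² + (-277.3)²) = 448 N; direction = atan2(-277.3, -351.8) = 218.3°.

θ ≈ 218°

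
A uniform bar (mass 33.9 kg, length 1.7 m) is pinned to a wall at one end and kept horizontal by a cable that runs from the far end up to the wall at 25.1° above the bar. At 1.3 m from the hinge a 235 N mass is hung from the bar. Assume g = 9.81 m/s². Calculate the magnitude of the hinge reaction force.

|H| ≈ 771 N

Take torques about the hinge: T sin 25.1° · 1.7 = 33.9×9.81×0.85 + 235×1.3 = 588.18 N·m.
So T = 588.18 / (0.4242 × 1.7) = 815.62 N.
ΣF_x = 0: H_x = T cos 25.1° = 738.6 N.
ΣF_y = 0: H_y = (33.9×9.81 + 235) − T sin 25.1° = 567.56 − 345.99 = 221.57 N.
|H| = √(H_x² + H_y²) = √((738.6)² + (221.57)²) = 771.12 N.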